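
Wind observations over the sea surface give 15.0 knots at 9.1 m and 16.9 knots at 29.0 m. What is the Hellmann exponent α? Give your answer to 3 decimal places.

α ≈ 0.103

Power law: V₂/V₁ = (z₂/z₁)^α ⇒ α = ln(V₂/V₁) / ln(z₂/z₁)
α = ln(16.9/15.0) / ln(29.0/9.1) = ln(1.1267) / ln(3.1868)
  = 0.11926 / 1.15902 = 0.10290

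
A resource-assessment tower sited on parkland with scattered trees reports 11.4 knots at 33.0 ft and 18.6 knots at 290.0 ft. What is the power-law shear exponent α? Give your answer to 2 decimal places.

Power law: V₂/V₁ = (z₂/z₁)^α ⇒ α = ln(V₂/V₁) / ln(z₂/z₁)
α = ln(18.6/11.4) / ln(290.0/33.0) = ln(1.6316) / ln(8.7879)
  = 0.48955 / 2.17337 = 0.22525

α ≈ 0.23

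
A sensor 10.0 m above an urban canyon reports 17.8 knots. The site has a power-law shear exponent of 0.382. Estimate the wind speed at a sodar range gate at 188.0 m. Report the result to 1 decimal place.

54.6 knots

Power-law profile: V₂ = V₁ · (z₂/z₁)^α
V₂ = 17.8 × (188.0/10.0)^0.382 = 17.8 × (18.8000)^0.382
    = 17.8 × 3.0671 = 54.5944 knots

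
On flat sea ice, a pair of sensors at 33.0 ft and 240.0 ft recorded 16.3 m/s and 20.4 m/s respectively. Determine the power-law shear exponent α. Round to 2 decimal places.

α ≈ 0.11

Power law: V₂/V₁ = (z₂/z₁)^α ⇒ α = ln(V₂/V₁) / ln(z₂/z₁)
α = ln(20.4/16.3) / ln(240.0/33.0) = ln(1.2515) / ln(7.2727)
  = 0.22437 / 1.98413 = 0.11308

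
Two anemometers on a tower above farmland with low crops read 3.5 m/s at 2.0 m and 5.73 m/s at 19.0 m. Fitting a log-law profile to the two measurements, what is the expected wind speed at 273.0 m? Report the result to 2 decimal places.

Log law: V ∝ ln(z/z₀). From the pair, with r = V₁/V₂ = 0.61082,
ln z₀ = (ln z₁ − r·ln z₂)/(1 − r) = (0.6931 − 0.61082×2.9444)/0.38918 = -2.8403 → z₀ = 0.05841 m
V₃ = V₁ · ln(z₃/z₀)/ln(z₁/z₀) = 3.5 × 8.4497/3.5334 = 8.3698 m/s

8.37 m/s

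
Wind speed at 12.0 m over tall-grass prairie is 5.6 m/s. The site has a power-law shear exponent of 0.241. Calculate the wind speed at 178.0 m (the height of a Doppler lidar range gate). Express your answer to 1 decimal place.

Power-law profile: V₂ = V₁ · (z₂/z₁)^α
V₂ = 5.6 × (178.0/12.0)^0.241 = 5.6 × (14.8333)^0.241
    = 5.6 × 1.9154 = 10.7265 m/s

10.7 m/s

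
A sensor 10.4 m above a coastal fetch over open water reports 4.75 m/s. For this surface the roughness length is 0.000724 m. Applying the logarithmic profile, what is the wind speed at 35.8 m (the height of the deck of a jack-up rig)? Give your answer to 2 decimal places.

Log law: V(z) ∝ ln(z/z₀), so V₂/V₁ = ln(z₂/z₀) / ln(z₁/z₀).
ln(35.8/0.000724) = 10.8087, ln(10.4/0.000724) = 9.5725
V₂ = 4.75 × 10.8087/9.5725 = 4.75 × 1.1291 = 5.3634 m/s

5.36 m/s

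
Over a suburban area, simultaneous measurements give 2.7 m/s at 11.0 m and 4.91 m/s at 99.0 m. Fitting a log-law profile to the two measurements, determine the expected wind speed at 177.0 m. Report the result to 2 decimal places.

Log law: V ∝ ln(z/z₀). From the pair, with r = V₁/V₂ = 0.54990,
ln z₀ = (ln z₁ − r·ln z₂)/(1 − r) = (2.3979 − 0.54990×4.5951)/0.45010 = -0.2865 → z₀ = 0.7509 m
V₃ = V₁ · ln(z₃/z₀)/ln(z₁/z₀) = 2.7 × 5.4626/2.6844 = 5.4944 m/s

5.49 m/s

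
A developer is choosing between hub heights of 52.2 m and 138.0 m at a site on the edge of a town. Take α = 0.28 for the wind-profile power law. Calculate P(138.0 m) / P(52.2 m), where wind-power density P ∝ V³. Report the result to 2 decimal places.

Speed ratio: V_B/V_A = (z_B/z_A)^α = (138.0/52.2)^0.28 = (2.6437)^0.28 = 1.31286
Power-density ratio: P_B/P_A = (V_B/V_A)³ = (1.31286)³ = 2.26285

2.26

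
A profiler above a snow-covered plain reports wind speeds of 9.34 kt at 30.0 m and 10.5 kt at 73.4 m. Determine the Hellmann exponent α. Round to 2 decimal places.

α ≈ 0.13

Power law: V₂/V₁ = (z₂/z₁)^α ⇒ α = ln(V₂/V₁) / ln(z₂/z₁)
α = ln(10.5/9.34) / ln(73.4/30.0) = ln(1.1242) / ln(2.4467)
  = 0.11707 / 0.89473 = 0.13084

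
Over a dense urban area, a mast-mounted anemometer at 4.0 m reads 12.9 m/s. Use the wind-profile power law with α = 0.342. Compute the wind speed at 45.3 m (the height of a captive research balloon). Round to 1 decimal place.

Power-law profile: V₂ = V₁ · (z₂/z₁)^α
V₂ = 12.9 × (45.3/4.0)^0.342 = 12.9 × (11.3250)^0.342
    = 12.9 × 2.2934 = 29.5849 m/s

29.6 m/s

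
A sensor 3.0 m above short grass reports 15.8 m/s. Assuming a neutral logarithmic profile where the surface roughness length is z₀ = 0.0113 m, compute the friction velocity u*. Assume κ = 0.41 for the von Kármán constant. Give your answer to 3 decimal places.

u* ≈ 1.161 m/s

Log law: V(z) = (u*/κ) · ln(z/z₀) ⇒ u* = κ · V / ln(z/z₀)
u* = 0.41 × 15.8 / ln(3.0/0.0113) = 0.41 × 15.8 / 5.5816
   = 6.4780 / 5.5816 = 1.1606 m/s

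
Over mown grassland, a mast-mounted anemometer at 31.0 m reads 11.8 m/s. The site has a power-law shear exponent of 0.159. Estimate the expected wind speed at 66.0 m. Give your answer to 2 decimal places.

13.31 m/s

Power-law profile: V₂ = V₁ · (z₂/z₁)^α
V₂ = 11.8 × (66.0/31.0)^0.159 = 11.8 × (2.1290)^0.159
    = 11.8 × 1.1277 = 13.3065 m/s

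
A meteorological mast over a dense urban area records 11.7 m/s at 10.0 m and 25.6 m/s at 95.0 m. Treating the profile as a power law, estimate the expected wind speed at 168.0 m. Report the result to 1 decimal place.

31.2 m/s

First find α: α = ln(V₂/V₁)/ln(z₂/z₁) = ln(25.6/11.7)/ln(95.0/10.0) = 0.78300/2.25129 = 0.3478
Extrapolate from 95.0 m to 168.0 m: V₃ = 25.6 × (168.0/95.0)^0.3478 = 25.6 × 1.2193 = 31.2141 m/s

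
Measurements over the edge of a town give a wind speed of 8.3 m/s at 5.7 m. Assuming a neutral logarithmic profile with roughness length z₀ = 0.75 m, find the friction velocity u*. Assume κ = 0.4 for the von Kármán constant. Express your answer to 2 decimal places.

u* ≈ 1.64 m/s

Log law: V(z) = (u*/κ) · ln(z/z₀) ⇒ u* = κ · V / ln(z/z₀)
u* = 0.4 × 8.3 / ln(5.7/0.75) = 0.4 × 8.3 / 2.0281
   = 3.3200 / 2.0281 = 1.6370 m/s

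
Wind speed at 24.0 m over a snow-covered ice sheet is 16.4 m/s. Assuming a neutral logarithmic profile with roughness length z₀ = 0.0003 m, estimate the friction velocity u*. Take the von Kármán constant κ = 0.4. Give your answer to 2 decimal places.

u* ≈ 0.58 m/s

Log law: V(z) = (u*/κ) · ln(z/z₀) ⇒ u* = κ · V / ln(z/z₀)
u* = 0.4 × 16.4 / ln(24.0/0.0003) = 0.4 × 16.4 / 11.2898
   = 6.5600 / 11.2898 = 0.5811 m/s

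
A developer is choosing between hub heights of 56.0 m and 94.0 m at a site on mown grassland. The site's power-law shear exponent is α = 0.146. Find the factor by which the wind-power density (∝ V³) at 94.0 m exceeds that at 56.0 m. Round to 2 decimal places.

1.25

Speed ratio: V_B/V_A = (z_B/z_A)^α = (94.0/56.0)^0.146 = (1.6786)^0.146 = 1.07855
Power-density ratio: P_B/P_A = (V_B/V_A)³ = (1.07855)³ = 1.25465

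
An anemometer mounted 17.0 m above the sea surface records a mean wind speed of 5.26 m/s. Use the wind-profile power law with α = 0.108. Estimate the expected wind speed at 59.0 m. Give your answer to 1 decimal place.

Power-law profile: V₂ = V₁ · (z₂/z₁)^α
V₂ = 5.26 × (59.0/17.0)^0.108 = 5.26 × (3.4706)^0.108
    = 5.26 × 1.1438 = 6.0166 m/s

6.0 m/s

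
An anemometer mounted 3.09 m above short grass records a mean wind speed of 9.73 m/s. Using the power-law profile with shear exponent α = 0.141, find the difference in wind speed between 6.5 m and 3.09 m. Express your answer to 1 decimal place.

1.1 m/s

Power law: V₂ = V₁ · (z₂/z₁)^α = 9.73 × (2.1036)^0.141 = 10.8056 m/s
ΔV = 10.8056 − 9.73 = 1.0756 m/s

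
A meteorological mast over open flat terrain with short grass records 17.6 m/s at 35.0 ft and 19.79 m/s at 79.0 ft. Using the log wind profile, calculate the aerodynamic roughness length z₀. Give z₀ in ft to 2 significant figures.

z₀ ≈ 0.050 ft

Log law: V(z) ∝ ln(z/z₀). With r = V₁/V₂ = 17.6/19.79 = 0.88934,
r · ln(z₂/z₀) = ln(z₁/z₀) ⇒ ln z₀ = (ln z₁ − r·ln z₂)/(1 − r)
ln z₀ = (3.55535 − 0.88934×4.36945) / 0.11066 = -2.9872
z₀ = exp(-2.9872) = 0.05043 ft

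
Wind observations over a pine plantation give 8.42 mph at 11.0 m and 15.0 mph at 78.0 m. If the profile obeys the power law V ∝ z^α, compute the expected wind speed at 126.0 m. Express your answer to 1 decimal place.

First find α: α = ln(V₂/V₁)/ln(z₂/z₁) = ln(15.0/8.42)/ln(78.0/11.0) = 0.57744/1.95881 = 0.2948
Extrapolate from 78.0 m to 126.0 m: V₃ = 15.0 × (126.0/78.0)^0.2948 = 15.0 × 1.1519 = 17.2778 mph

17.3 mph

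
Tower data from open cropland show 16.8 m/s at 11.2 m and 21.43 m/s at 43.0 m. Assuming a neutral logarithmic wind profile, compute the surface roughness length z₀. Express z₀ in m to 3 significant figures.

z₀ ≈ 0.0850 m

Log law: V(z) ∝ ln(z/z₀). With r = V₁/V₂ = 16.8/21.43 = 0.78395,
r · ln(z₂/z₀) = ln(z₁/z₀) ⇒ ln z₀ = (ln z₁ − r·ln z₂)/(1 − r)
ln z₀ = (2.41591 − 0.78395×3.76120) / 0.21605 = -2.4655
z₀ = exp(-2.4655) = 0.08497 m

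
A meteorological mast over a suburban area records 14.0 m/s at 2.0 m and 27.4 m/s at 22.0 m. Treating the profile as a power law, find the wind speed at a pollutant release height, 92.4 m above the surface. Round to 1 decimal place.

First find α: α = ln(V₂/V₁)/ln(z₂/z₁) = ln(27.4/14.0)/ln(22.0/2.0) = 0.67149/2.39790 = 0.2800
Extrapolate from 22.0 m to 92.4 m: V₃ = 27.4 × (92.4/22.0)^0.2800 = 27.4 × 1.4946 = 40.9524 m/s

41.0 m/s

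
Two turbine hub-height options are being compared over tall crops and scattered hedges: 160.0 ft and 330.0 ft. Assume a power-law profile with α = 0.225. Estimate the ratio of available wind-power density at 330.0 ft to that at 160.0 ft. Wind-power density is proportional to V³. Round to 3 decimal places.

Speed ratio: V_B/V_A = (z_B/z_A)^α = (330.0/160.0)^0.225 = (2.0625)^0.225 = 1.17690
Power-density ratio: P_B/P_A = (V_B/V_A)³ = (1.17690)³ = 1.63011

1.630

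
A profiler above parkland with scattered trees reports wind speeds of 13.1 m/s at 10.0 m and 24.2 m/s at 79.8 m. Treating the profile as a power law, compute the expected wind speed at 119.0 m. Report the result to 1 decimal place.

First find α: α = ln(V₂/V₁)/ln(z₂/z₁) = ln(24.2/13.1)/ln(79.8/10.0) = 0.61374/2.07694 = 0.2955
Extrapolate from 79.8 m to 119.0 m: V₃ = 24.2 × (119.0/79.8)^0.2955 = 24.2 × 1.1253 = 27.2332 m/s

27.2 m/s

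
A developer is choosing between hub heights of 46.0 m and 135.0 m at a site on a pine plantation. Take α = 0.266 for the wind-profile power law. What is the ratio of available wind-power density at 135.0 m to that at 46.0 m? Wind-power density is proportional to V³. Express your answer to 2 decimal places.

2.36

Speed ratio: V_B/V_A = (z_B/z_A)^α = (135.0/46.0)^0.266 = (2.9348)^0.266 = 1.33160
Power-density ratio: P_B/P_A = (V_B/V_A)³ = (1.33160)³ = 2.36116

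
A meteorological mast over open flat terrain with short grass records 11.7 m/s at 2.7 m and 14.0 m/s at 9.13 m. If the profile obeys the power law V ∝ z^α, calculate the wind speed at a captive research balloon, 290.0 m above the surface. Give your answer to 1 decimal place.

23.3 m/s

First find α: α = ln(V₂/V₁)/ln(z₂/z₁) = ln(14.0/11.7)/ln(9.13/2.7) = 0.17947/1.21831 = 0.1473
Extrapolate from 9.13 m to 290.0 m: V₃ = 14.0 × (290.0/9.13)^0.1473 = 14.0 × 1.6644 = 23.3010 m/s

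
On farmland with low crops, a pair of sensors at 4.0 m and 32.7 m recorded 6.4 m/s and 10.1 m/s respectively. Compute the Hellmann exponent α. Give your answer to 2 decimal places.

Power law: V₂/V₁ = (z₂/z₁)^α ⇒ α = ln(V₂/V₁) / ln(z₂/z₁)
α = ln(10.1/6.4) / ln(32.7/4.0) = ln(1.5781) / ln(8.1750)
  = 0.45624 / 2.10108 = 0.21714

α ≈ 0.22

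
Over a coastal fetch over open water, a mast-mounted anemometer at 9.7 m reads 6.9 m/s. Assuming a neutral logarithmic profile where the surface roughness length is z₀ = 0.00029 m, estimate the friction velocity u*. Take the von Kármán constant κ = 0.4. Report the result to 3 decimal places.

u* ≈ 0.265 m/s

Log law: V(z) = (u*/κ) · ln(z/z₀) ⇒ u* = κ · V / ln(z/z₀)
u* = 0.4 × 6.9 / ln(9.7/0.00029) = 0.4 × 6.9 / 10.4178
   = 2.7600 / 10.4178 = 0.2649 m/s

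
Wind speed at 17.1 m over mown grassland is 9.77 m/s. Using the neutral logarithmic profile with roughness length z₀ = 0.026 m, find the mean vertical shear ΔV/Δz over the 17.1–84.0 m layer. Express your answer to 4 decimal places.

0.0358 m/s/m

Log law: V₂ = V₁ · ln(z₂/z₀)/ln(z₁/z₀) = 9.77 × 8.0805/6.4887 = 12.1667 m/s
ΔV/Δz = (12.1667 − 9.77)/(84.0 − 17.1) = 2.3967/66.9000 = 0.03582 m/s/m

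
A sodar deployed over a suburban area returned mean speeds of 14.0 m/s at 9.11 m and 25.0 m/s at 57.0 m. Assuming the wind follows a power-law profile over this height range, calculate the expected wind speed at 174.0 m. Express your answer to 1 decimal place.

First find α: α = ln(V₂/V₁)/ln(z₂/z₁) = ln(25.0/14.0)/ln(57.0/9.11) = 0.57982/1.83368 = 0.3162
Extrapolate from 57.0 m to 174.0 m: V₃ = 25.0 × (174.0/57.0)^0.3162 = 25.0 × 1.4232 = 35.5792 m/s

35.6 m/s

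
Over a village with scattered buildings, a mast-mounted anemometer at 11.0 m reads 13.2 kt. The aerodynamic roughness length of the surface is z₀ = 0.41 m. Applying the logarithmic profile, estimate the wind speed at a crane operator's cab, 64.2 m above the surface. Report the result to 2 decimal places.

Log law: V(z) ∝ ln(z/z₀), so V₂/V₁ = ln(z₂/z₀) / ln(z₁/z₀).
ln(64.2/0.41) = 5.0536, ln(11.0/0.41) = 3.2895
V₂ = 13.2 × 5.0536/3.2895 = 13.2 × 1.5363 = 20.2790 kt

20.28 kt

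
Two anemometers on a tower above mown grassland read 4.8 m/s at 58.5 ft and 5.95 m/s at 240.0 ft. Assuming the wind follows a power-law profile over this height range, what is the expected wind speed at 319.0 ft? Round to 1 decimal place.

First find α: α = ln(V₂/V₁)/ln(z₂/z₁) = ln(5.95/4.8)/ln(240.0/58.5) = 0.21478/1.41161 = 0.1521
Extrapolate from 240.0 ft to 319.0 ft: V₃ = 5.95 × (319.0/240.0)^0.1521 = 5.95 × 1.0442 = 6.2133 m/s

6.2 m/s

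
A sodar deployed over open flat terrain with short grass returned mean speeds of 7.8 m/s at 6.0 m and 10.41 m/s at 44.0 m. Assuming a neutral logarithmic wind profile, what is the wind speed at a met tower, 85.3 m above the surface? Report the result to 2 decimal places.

11.28 m/s

Log law: V ∝ ln(z/z₀). From the pair, with r = V₁/V₂ = 0.74928,
ln z₀ = (ln z₁ − r·ln z₂)/(1 − r) = (1.7918 − 0.74928×3.7842)/0.25072 = -4.1626 → z₀ = 0.01557 m
V₃ = V₁ · ln(z₃/z₀)/ln(z₁/z₀) = 7.8 × 8.6088/5.9544 = 11.2772 m/s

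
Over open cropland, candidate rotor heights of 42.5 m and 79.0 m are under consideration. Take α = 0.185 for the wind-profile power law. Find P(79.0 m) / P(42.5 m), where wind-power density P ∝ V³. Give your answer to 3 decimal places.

Speed ratio: V_B/V_A = (z_B/z_A)^α = (79.0/42.5)^0.185 = (1.8588)^0.185 = 1.12153
Power-density ratio: P_B/P_A = (V_B/V_A)³ = (1.12153)³ = 1.41068

1.411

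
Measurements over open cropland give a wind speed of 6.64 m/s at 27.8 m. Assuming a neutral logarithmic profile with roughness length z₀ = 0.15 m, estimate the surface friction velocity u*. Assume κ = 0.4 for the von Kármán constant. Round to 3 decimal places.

Log law: V(z) = (u*/κ) · ln(z/z₀) ⇒ u* = κ · V / ln(z/z₀)
u* = 0.4 × 6.64 / ln(27.8/0.15) = 0.4 × 6.64 / 5.2222
   = 2.6560 / 5.2222 = 0.5086 m/s

u* ≈ 0.509 m/s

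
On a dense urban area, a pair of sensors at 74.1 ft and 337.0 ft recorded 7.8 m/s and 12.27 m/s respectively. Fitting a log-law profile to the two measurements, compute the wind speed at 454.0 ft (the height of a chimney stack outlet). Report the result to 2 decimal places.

13.15 m/s

Log law: V ∝ ln(z/z₀). From the pair, with r = V₁/V₂ = 0.63570,
ln z₀ = (ln z₁ − r·ln z₂)/(1 − r) = (4.3054 − 0.63570×5.8201)/0.36430 = 1.6624 → z₀ = 5.272 ft
V₃ = V₁ · ln(z₃/z₀)/ln(z₁/z₀) = 7.8 × 4.4557/2.6430 = 13.1495 m/s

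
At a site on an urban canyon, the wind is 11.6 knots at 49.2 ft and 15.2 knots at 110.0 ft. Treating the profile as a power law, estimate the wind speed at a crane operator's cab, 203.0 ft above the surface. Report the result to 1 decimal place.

First find α: α = ln(V₂/V₁)/ln(z₂/z₁) = ln(15.2/11.6)/ln(110.0/49.2) = 0.27029/0.80459 = 0.3359
Extrapolate from 110.0 ft to 203.0 ft: V₃ = 15.2 × (203.0/110.0)^0.3359 = 15.2 × 1.2286 = 18.6740 knots

18.7 knots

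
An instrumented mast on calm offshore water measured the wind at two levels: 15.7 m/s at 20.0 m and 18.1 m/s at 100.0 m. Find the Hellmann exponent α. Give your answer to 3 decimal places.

α ≈ 0.088

Power law: V₂/V₁ = (z₂/z₁)^α ⇒ α = ln(V₂/V₁) / ln(z₂/z₁)
α = ln(18.1/15.7) / ln(100.0/20.0) = ln(1.1529) / ln(5.0000)
  = 0.14225 / 1.60944 = 0.08839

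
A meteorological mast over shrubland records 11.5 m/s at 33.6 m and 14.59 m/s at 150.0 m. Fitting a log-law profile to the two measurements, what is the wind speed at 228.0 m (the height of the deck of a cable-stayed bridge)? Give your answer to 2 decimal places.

15.45 m/s

Log law: V ∝ ln(z/z₀). From the pair, with r = V₁/V₂ = 0.78821,
ln z₀ = (ln z₁ − r·ln z₂)/(1 − r) = (3.5145 − 0.78821×5.0106)/0.21179 = -2.0535 → z₀ = 0.1283 m
V₃ = V₁ · ln(z₃/z₀)/ln(z₁/z₀) = 11.5 × 7.4829/5.5680 = 15.4548 m/s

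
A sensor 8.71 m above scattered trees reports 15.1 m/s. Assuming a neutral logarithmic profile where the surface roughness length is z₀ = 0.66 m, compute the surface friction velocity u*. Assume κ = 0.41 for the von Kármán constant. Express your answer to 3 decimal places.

u* ≈ 2.400 m/s

Log law: V(z) = (u*/κ) · ln(z/z₀) ⇒ u* = κ · V / ln(z/z₀)
u* = 0.41 × 15.1 / ln(8.71/0.66) = 0.41 × 15.1 / 2.5800
   = 6.1910 / 2.5800 = 2.3996 m/s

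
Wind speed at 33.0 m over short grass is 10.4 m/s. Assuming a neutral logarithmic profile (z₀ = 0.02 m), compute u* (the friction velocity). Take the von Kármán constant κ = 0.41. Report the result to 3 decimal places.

Log law: V(z) = (u*/κ) · ln(z/z₀) ⇒ u* = κ · V / ln(z/z₀)
u* = 0.41 × 10.4 / ln(33.0/0.02) = 0.41 × 10.4 / 7.4085
   = 4.2640 / 7.4085 = 0.5756 m/s

u* ≈ 0.576 m/s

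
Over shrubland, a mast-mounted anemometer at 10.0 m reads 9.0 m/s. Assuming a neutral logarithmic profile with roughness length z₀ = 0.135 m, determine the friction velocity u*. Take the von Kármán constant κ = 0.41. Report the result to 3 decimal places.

u* ≈ 0.857 m/s

Log law: V(z) = (u*/κ) · ln(z/z₀) ⇒ u* = κ · V / ln(z/z₀)
u* = 0.41 × 9.0 / ln(10.0/0.135) = 0.41 × 9.0 / 4.3051
   = 3.6900 / 4.3051 = 0.8571 m/s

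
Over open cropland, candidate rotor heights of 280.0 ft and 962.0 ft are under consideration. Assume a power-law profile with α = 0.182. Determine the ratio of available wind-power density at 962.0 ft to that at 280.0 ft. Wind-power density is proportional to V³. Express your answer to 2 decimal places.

1.96

Speed ratio: V_B/V_A = (z_B/z_A)^α = (962.0/280.0)^0.182 = (3.4357)^0.182 = 1.25186
Power-density ratio: P_B/P_A = (V_B/V_A)³ = (1.25186)³ = 1.96185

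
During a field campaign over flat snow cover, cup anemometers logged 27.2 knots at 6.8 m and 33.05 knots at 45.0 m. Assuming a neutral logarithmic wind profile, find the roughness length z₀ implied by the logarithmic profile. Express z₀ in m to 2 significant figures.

Log law: V(z) ∝ ln(z/z₀). With r = V₁/V₂ = 27.2/33.05 = 0.82300,
r · ln(z₂/z₀) = ln(z₁/z₀) ⇒ ln z₀ = (ln z₁ − r·ln z₂)/(1 − r)
ln z₀ = (1.91692 − 0.82300×3.80666) / 0.17700 = -6.8696
z₀ = exp(-6.8696) = 0.001039 m

z₀ ≈ 0.0010 m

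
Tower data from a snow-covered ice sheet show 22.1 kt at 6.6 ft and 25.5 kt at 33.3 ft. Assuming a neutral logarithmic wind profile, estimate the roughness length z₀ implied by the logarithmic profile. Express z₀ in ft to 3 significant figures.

Log law: V(z) ∝ ln(z/z₀). With r = V₁/V₂ = 22.1/25.5 = 0.86667,
r · ln(z₂/z₀) = ln(z₁/z₀) ⇒ ln z₀ = (ln z₁ − r·ln z₂)/(1 − r)
ln z₀ = (1.88707 − 0.86667×3.50556) / 0.13333 = -8.6331
z₀ = exp(-8.6331) = 0.0001781 ft

z₀ ≈ 0.000178 ft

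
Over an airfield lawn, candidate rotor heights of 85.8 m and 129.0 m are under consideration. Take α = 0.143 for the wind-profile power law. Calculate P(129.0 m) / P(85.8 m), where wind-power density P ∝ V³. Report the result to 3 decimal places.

Speed ratio: V_B/V_A = (z_B/z_A)^α = (129.0/85.8)^0.143 = (1.5035)^0.143 = 1.06005
Power-density ratio: P_B/P_A = (V_B/V_A)³ = (1.06005)³ = 1.19118

1.191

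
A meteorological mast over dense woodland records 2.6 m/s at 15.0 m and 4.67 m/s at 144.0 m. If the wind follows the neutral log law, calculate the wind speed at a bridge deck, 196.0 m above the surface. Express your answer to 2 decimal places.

Log law: V ∝ ln(z/z₀). From the pair, with r = V₁/V₂ = 0.55675,
ln z₀ = (ln z₁ − r·ln z₂)/(1 − r) = (2.7081 − 0.55675×4.9698)/0.44325 = -0.1328 → z₀ = 0.8756 m
V₃ = V₁ · ln(z₃/z₀)/ln(z₁/z₀) = 2.6 × 5.4109/2.8409 = 4.9522 m/s

4.95 m/s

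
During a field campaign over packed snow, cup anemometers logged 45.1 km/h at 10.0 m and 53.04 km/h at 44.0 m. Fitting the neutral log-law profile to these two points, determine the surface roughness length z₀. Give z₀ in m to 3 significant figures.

z₀ ≈ 0.00221 m

Log law: V(z) ∝ ln(z/z₀). With r = V₁/V₂ = 45.1/53.04 = 0.85030,
r · ln(z₂/z₀) = ln(z₁/z₀) ⇒ ln z₀ = (ln z₁ − r·ln z₂)/(1 − r)
ln z₀ = (2.30259 − 0.85030×3.78419) / 0.14970 = -6.1131
z₀ = exp(-6.1131) = 0.002214 m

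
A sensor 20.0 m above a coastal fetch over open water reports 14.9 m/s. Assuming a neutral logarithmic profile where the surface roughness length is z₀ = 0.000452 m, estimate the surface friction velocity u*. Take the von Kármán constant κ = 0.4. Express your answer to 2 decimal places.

u* ≈ 0.56 m/s

Log law: V(z) = (u*/κ) · ln(z/z₀) ⇒ u* = κ · V / ln(z/z₀)
u* = 0.4 × 14.9 / ln(20.0/0.000452) = 0.4 × 14.9 / 10.6976
   = 5.9600 / 10.6976 = 0.5571 m/s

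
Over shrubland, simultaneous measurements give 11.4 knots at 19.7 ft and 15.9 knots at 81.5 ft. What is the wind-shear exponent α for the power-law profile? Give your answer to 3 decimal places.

Power law: V₂/V₁ = (z₂/z₁)^α ⇒ α = ln(V₂/V₁) / ln(z₂/z₁)
α = ln(15.9/11.4) / ln(81.5/19.7) = ln(1.3947) / ln(4.1371)
  = 0.33271 / 1.41998 = 0.23430

α ≈ 0.234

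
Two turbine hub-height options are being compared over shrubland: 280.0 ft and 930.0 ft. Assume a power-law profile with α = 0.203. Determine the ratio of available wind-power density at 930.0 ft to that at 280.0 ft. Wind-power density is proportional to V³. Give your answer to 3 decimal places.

Speed ratio: V_B/V_A = (z_B/z_A)^α = (930.0/280.0)^0.203 = (3.3214)^0.203 = 1.27594
Power-density ratio: P_B/P_A = (V_B/V_A)³ = (1.27594)³ = 2.07724

2.077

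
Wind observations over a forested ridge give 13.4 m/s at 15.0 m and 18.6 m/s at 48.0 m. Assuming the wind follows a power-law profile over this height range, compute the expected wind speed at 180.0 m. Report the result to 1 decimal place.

First find α: α = ln(V₂/V₁)/ln(z₂/z₁) = ln(18.6/13.4)/ln(48.0/15.0) = 0.32791/1.16315 = 0.2819
Extrapolate from 48.0 m to 180.0 m: V₃ = 18.6 × (180.0/48.0)^0.2819 = 18.6 × 1.4515 = 26.9985 m/s

27.0 m/s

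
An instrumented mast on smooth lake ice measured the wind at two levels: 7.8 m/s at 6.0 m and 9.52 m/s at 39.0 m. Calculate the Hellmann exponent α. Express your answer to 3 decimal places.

Power law: V₂/V₁ = (z₂/z₁)^α ⇒ α = ln(V₂/V₁) / ln(z₂/z₁)
α = ln(9.52/7.8) / ln(39.0/6.0) = ln(1.2205) / ln(6.5000)
  = 0.19927 / 1.87180 = 0.10646

α ≈ 0.106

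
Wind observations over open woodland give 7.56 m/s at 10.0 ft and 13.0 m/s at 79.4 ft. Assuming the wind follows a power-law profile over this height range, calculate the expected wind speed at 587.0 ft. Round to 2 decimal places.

21.94 m/s

First find α: α = ln(V₂/V₁)/ln(z₂/z₁) = ln(13.0/7.56)/ln(79.4/10.0) = 0.54208/2.07191 = 0.2616
Extrapolate from 79.4 ft to 587.0 ft: V₃ = 13.0 × (587.0/79.4)^0.2616 = 13.0 × 1.6878 = 21.9409 m/s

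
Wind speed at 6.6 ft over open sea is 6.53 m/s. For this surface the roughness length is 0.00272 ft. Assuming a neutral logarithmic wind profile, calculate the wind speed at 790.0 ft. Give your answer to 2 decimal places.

10.54 m/s

Log law: V(z) ∝ ln(z/z₀), so V₂/V₁ = ln(z₂/z₀) / ln(z₁/z₀).
ln(790.0/0.00272) = 12.5792, ln(6.6/0.00272) = 7.7942
V₂ = 6.53 × 12.5792/7.7942 = 6.53 × 1.6139 = 10.5389 m/s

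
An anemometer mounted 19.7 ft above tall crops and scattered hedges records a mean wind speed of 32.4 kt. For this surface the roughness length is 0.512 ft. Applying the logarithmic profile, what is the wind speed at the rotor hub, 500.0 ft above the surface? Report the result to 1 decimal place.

61.1 kt

Log law: V(z) ∝ ln(z/z₀), so V₂/V₁ = ln(z₂/z₀) / ln(z₁/z₀).
ln(500.0/0.512) = 6.8840, ln(19.7/0.512) = 3.6500
V₂ = 32.4 × 6.8840/3.6500 = 32.4 × 1.8860 = 61.1068 kt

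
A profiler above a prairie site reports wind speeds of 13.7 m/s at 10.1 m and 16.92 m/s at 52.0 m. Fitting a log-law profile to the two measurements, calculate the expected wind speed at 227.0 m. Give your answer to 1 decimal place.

Log law: V ∝ ln(z/z₀). From the pair, with r = V₁/V₂ = 0.80969,
ln z₀ = (ln z₁ − r·ln z₂)/(1 − r) = (2.3125 − 0.80969×3.9512)/0.19031 = -4.6596 → z₀ = 0.009470 m
V₃ = V₁ · ln(z₃/z₀)/ln(z₁/z₀) = 13.7 × 10.0846/6.9721 = 19.8158 m/s

19.8 m/s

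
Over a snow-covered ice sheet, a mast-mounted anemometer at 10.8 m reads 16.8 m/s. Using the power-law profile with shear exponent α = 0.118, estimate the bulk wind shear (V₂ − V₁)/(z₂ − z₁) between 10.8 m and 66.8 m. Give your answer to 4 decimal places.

0.0720 m/s/m

Power law: V₂ = V₁ · (z₂/z₁)^α = 16.8 × (6.1852)^0.118 = 20.8300 m/s
ΔV/Δz = (20.8300 − 16.8)/(66.8 − 10.8) = 4.0300/56.0000 = 0.07196 m/s/m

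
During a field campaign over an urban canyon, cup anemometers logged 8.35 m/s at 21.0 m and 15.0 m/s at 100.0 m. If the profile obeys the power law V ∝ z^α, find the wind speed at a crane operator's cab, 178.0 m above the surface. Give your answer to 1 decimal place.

18.6 m/s

First find α: α = ln(V₂/V₁)/ln(z₂/z₁) = ln(15.0/8.35)/ln(100.0/21.0) = 0.58579/1.56065 = 0.3753
Extrapolate from 100.0 m to 178.0 m: V₃ = 15.0 × (178.0/100.0)^0.3753 = 15.0 × 1.2416 = 18.6246 m/s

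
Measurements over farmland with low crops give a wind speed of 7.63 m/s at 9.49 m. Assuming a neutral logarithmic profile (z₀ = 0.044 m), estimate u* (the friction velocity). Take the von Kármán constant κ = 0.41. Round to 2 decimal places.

Log law: V(z) = (u*/κ) · ln(z/z₀) ⇒ u* = κ · V / ln(z/z₀)
u* = 0.41 × 7.63 / ln(9.49/0.044) = 0.41 × 7.63 / 5.3738
   = 3.1283 / 5.3738 = 0.5821 m/s

u* ≈ 0.58 m/s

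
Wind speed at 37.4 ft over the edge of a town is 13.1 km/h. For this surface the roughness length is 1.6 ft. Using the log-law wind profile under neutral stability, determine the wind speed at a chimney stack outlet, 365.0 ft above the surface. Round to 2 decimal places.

22.57 km/h

Log law: V(z) ∝ ln(z/z₀), so V₂/V₁ = ln(z₂/z₀) / ln(z₁/z₀).
ln(365.0/1.6) = 5.4299, ln(37.4/1.6) = 3.1517
V₂ = 13.1 × 5.4299/3.1517 = 13.1 × 1.7229 = 22.5695 km/h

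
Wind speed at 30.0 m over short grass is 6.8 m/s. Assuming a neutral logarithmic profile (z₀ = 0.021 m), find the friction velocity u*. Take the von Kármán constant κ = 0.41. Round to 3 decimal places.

u* ≈ 0.384 m/s

Log law: V(z) = (u*/κ) · ln(z/z₀) ⇒ u* = κ · V / ln(z/z₀)
u* = 0.41 × 6.8 / ln(30.0/0.021) = 0.41 × 6.8 / 7.2644
   = 2.7880 / 7.2644 = 0.3838 m/s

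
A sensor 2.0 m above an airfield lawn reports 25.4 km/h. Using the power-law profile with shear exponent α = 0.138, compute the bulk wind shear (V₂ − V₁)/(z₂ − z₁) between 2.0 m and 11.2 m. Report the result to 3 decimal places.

0.741 km/h/m

Power law: V₂ = V₁ · (z₂/z₁)^α = 25.4 × (5.6000)^0.138 = 32.2169 km/h
ΔV/Δz = (32.2169 − 25.4)/(11.2 − 2.0) = 6.8169/9.2000 = 0.74097 km/h/m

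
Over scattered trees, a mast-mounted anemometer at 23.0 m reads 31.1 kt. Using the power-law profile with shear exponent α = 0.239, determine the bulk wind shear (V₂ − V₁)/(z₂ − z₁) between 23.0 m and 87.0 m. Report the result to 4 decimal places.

0.1819 kt/m

Power law: V₂ = V₁ · (z₂/z₁)^α = 31.1 × (3.7826)^0.239 = 42.7418 kt
ΔV/Δz = (42.7418 − 31.1)/(87.0 − 23.0) = 11.6418/64.0000 = 0.18190 kt/m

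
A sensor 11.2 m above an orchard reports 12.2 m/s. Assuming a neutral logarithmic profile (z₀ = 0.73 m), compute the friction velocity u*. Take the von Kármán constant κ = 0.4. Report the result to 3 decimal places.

Log law: V(z) = (u*/κ) · ln(z/z₀) ⇒ u* = κ · V / ln(z/z₀)
u* = 0.4 × 12.2 / ln(11.2/0.73) = 0.4 × 12.2 / 2.7306
   = 4.8800 / 2.7306 = 1.7871 m/s

u* ≈ 1.787 m/s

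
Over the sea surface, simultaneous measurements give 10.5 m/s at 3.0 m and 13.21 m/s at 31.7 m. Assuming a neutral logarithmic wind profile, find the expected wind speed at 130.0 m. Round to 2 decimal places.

Log law: V ∝ ln(z/z₀). From the pair, with r = V₁/V₂ = 0.79485,
ln z₀ = (ln z₁ − r·ln z₂)/(1 − r) = (1.0986 − 0.79485×3.4563)/0.20515 = -8.0364 → z₀ = 0.0003235 m
V₃ = V₁ · ln(z₃/z₀)/ln(z₁/z₀) = 10.5 × 12.9039/9.1350 = 14.8321 m/s

14.83 m/s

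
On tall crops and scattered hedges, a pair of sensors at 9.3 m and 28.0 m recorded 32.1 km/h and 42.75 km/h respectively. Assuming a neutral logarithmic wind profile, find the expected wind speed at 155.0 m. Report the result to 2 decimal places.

59.28 km/h

Log law: V ∝ ln(z/z₀). From the pair, with r = V₁/V₂ = 0.75088,
ln z₀ = (ln z₁ − r·ln z₂)/(1 − r) = (2.2300 − 0.75088×3.3322)/0.24912 = -1.0921 → z₀ = 0.3355 m
V₃ = V₁ · ln(z₃/z₀)/ln(z₁/z₀) = 32.1 × 6.1355/3.3221 = 59.2848 km/h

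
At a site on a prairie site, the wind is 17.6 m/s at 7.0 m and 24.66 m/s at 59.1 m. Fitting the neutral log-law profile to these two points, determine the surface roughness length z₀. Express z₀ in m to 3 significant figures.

Log law: V(z) ∝ ln(z/z₀). With r = V₁/V₂ = 17.6/24.66 = 0.71371,
r · ln(z₂/z₀) = ln(z₁/z₀) ⇒ ln z₀ = (ln z₁ − r·ln z₂)/(1 − r)
ln z₀ = (1.94591 − 0.71371×4.07923) / 0.28629 = -3.3723
z₀ = exp(-3.3723) = 0.03431 m

z₀ ≈ 0.0343 m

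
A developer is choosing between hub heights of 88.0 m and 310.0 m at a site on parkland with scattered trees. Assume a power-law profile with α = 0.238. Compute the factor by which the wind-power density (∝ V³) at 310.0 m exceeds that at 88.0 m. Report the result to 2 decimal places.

2.46

Speed ratio: V_B/V_A = (z_B/z_A)^α = (310.0/88.0)^0.238 = (3.5227)^0.238 = 1.34945
Power-density ratio: P_B/P_A = (V_B/V_A)³ = (1.34945)³ = 2.45738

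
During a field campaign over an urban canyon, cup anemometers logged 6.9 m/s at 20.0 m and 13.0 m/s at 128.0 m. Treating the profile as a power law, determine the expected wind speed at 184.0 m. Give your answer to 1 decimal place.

14.7 m/s

First find α: α = ln(V₂/V₁)/ln(z₂/z₁) = ln(13.0/6.9)/ln(128.0/20.0) = 0.63343/1.85630 = 0.3412
Extrapolate from 128.0 m to 184.0 m: V₃ = 13.0 × (184.0/128.0)^0.3412 = 13.0 × 1.1318 = 14.7138 m/s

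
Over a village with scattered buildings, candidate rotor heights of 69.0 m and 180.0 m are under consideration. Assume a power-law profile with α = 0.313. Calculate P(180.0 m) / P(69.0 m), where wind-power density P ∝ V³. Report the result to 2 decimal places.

2.46

Speed ratio: V_B/V_A = (z_B/z_A)^α = (180.0/69.0)^0.313 = (2.6087)^0.313 = 1.35002
Power-density ratio: P_B/P_A = (V_B/V_A)³ = (1.35002)³ = 2.46049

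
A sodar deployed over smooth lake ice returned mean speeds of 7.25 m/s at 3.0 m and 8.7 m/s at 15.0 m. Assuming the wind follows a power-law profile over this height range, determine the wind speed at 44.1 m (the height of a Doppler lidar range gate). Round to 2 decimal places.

First find α: α = ln(V₂/V₁)/ln(z₂/z₁) = ln(8.7/7.25)/ln(15.0/3.0) = 0.18232/1.60944 = 0.1133
Extrapolate from 15.0 m to 44.1 m: V₃ = 8.7 × (44.1/15.0)^0.1133 = 8.7 × 1.1299 = 9.8305 m/s

9.83 m/s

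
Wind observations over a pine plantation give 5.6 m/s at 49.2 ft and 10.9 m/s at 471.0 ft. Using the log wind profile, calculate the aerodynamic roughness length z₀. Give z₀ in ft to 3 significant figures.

Log law: V(z) ∝ ln(z/z₀). With r = V₁/V₂ = 5.6/10.9 = 0.51376,
r · ln(z₂/z₀) = ln(z₁/z₀) ⇒ ln z₀ = (ln z₁ − r·ln z₂)/(1 − r)
ln z₀ = (3.89589 − 0.51376×6.15486) / 0.48624 = 1.5091
z₀ = exp(1.5091) = 4.522 ft

z₀ ≈ 4.52 ft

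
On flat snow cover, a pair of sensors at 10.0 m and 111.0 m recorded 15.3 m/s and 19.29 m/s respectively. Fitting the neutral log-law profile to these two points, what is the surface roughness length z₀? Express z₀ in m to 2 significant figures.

z₀ ≈ 0.00098 m

Log law: V(z) ∝ ln(z/z₀). With r = V₁/V₂ = 15.3/19.29 = 0.79316,
r · ln(z₂/z₀) = ln(z₁/z₀) ⇒ ln z₀ = (ln z₁ − r·ln z₂)/(1 − r)
ln z₀ = (2.30259 − 0.79316×4.70953) / 0.20684 = -6.9271
z₀ = exp(-6.9271) = 0.0009809 m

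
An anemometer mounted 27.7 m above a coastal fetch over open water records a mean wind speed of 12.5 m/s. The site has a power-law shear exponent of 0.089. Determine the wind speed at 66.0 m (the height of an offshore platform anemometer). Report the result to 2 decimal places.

Power-law profile: V₂ = V₁ · (z₂/z₁)^α
V₂ = 12.5 × (66.0/27.7)^0.089 = 12.5 × (2.3827)^0.089
    = 12.5 × 1.0803 = 13.5042 m/s

13.50 m/s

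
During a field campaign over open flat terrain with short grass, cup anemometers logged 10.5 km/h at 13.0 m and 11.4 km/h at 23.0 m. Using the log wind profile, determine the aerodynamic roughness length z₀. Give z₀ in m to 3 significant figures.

z₀ ≈ 0.0167 m

Log law: V(z) ∝ ln(z/z₀). With r = V₁/V₂ = 10.5/11.4 = 0.92105,
r · ln(z₂/z₀) = ln(z₁/z₀) ⇒ ln z₀ = (ln z₁ − r·ln z₂)/(1 − r)
ln z₀ = (2.56495 − 0.92105×3.13549) / 0.07895 = -4.0914
z₀ = exp(-4.0914) = 0.01672 m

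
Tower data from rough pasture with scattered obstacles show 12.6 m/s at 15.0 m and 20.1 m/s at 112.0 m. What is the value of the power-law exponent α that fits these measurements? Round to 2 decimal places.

Power law: V₂/V₁ = (z₂/z₁)^α ⇒ α = ln(V₂/V₁) / ln(z₂/z₁)
α = ln(20.1/12.6) / ln(112.0/15.0) = ln(1.5952) / ln(7.4667)
  = 0.46702 / 2.01045 = 0.23230

α ≈ 0.23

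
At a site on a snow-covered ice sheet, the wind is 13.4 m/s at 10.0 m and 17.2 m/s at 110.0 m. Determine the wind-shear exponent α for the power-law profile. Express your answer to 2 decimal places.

α ≈ 0.10

Power law: V₂/V₁ = (z₂/z₁)^α ⇒ α = ln(V₂/V₁) / ln(z₂/z₁)
α = ln(17.2/13.4) / ln(110.0/10.0) = ln(1.2836) / ln(11.0000)
  = 0.24965 / 2.39790 = 0.10411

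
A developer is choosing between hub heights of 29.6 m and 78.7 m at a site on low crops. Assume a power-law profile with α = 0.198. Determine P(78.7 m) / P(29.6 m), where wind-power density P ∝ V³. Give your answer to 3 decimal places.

1.788

Speed ratio: V_B/V_A = (z_B/z_A)^α = (78.7/29.6)^0.198 = (2.6588)^0.198 = 1.21363
Power-density ratio: P_B/P_A = (V_B/V_A)³ = (1.21363)³ = 1.78756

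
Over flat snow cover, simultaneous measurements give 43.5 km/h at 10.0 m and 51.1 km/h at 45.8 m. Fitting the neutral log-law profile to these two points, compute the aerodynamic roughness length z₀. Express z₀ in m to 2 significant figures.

Log law: V(z) ∝ ln(z/z₀). With r = V₁/V₂ = 43.5/51.1 = 0.85127,
r · ln(z₂/z₀) = ln(z₁/z₀) ⇒ ln z₀ = (ln z₁ − r·ln z₂)/(1 − r)
ln z₀ = (2.30259 − 0.85127×3.82428) / 0.14873 = -6.4071
z₀ = exp(-6.4071) = 0.001650 m

z₀ ≈ 0.0016 m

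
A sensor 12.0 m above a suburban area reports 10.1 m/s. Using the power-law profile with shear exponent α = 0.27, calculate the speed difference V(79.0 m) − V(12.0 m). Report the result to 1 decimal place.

6.7 m/s

Power law: V₂ = V₁ · (z₂/z₁)^α = 10.1 × (6.5833)^0.27 = 16.7997 m/s
ΔV = 16.7997 − 10.1 = 6.6997 m/s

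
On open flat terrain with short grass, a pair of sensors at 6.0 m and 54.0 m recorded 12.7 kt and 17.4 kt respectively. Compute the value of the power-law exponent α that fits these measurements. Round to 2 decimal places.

Power law: V₂/V₁ = (z₂/z₁)^α ⇒ α = ln(V₂/V₁) / ln(z₂/z₁)
α = ln(17.4/12.7) / ln(54.0/6.0) = ln(1.3701) / ln(9.0000)
  = 0.31487 / 2.19722 = 0.14330

α ≈ 0.14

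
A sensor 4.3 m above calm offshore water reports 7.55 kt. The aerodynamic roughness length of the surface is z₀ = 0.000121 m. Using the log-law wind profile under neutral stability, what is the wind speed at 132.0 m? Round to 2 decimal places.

Log law: V(z) ∝ ln(z/z₀), so V₂/V₁ = ln(z₂/z₀) / ln(z₁/z₀).
ln(132.0/0.000121) = 13.9025, ln(4.3/0.000121) = 10.4783
V₂ = 7.55 × 13.9025/10.4783 = 7.55 × 1.3268 = 10.0172 kt

10.02 kt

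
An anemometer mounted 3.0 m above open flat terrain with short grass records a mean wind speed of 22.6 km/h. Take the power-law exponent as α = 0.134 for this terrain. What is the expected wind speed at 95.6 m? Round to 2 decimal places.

35.94 km/h

Power-law profile: V₂ = V₁ · (z₂/z₁)^α
V₂ = 22.6 × (95.6/3.0)^0.134 = 22.6 × (31.8667)^0.134
    = 22.6 × 1.5902 = 35.9381 km/h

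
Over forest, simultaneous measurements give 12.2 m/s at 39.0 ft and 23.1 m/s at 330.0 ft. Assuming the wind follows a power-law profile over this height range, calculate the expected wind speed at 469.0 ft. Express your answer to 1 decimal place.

25.7 m/s

First find α: α = ln(V₂/V₁)/ln(z₂/z₁) = ln(23.1/12.2)/ln(330.0/39.0) = 0.63840/2.13553 = 0.2989
Extrapolate from 330.0 ft to 469.0 ft: V₃ = 23.1 × (469.0/330.0)^0.2989 = 23.1 × 1.1108 = 25.6595 m/s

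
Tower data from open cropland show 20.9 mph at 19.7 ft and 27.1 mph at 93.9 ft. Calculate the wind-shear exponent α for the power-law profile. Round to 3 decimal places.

Power law: V₂/V₁ = (z₂/z₁)^α ⇒ α = ln(V₂/V₁) / ln(z₂/z₁)
α = ln(27.1/20.9) / ln(93.9/19.7) = ln(1.2967) / ln(4.7665)
  = 0.25978 / 1.56161 = 0.16636

α ≈ 0.166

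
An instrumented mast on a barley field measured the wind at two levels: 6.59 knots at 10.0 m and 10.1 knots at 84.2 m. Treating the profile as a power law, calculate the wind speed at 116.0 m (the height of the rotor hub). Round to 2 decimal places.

10.77 knots

First find α: α = ln(V₂/V₁)/ln(z₂/z₁) = ln(10.1/6.59)/ln(84.2/10.0) = 0.42698/2.13061 = 0.2004
Extrapolate from 84.2 m to 116.0 m: V₃ = 10.1 × (116.0/84.2)^0.2004 = 10.1 × 1.0663 = 10.7698 knots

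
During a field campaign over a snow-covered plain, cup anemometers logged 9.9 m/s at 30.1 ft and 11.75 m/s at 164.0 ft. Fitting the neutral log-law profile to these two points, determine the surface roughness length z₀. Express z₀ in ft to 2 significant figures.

z₀ ≈ 0.0035 ft

Log law: V(z) ∝ ln(z/z₀). With r = V₁/V₂ = 9.9/11.75 = 0.84255,
r · ln(z₂/z₀) = ln(z₁/z₀) ⇒ ln z₀ = (ln z₁ − r·ln z₂)/(1 − r)
ln z₀ = (3.40453 − 0.84255×5.09987) / 0.15745 = -5.6678
z₀ = exp(-5.6678) = 0.003455 ft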